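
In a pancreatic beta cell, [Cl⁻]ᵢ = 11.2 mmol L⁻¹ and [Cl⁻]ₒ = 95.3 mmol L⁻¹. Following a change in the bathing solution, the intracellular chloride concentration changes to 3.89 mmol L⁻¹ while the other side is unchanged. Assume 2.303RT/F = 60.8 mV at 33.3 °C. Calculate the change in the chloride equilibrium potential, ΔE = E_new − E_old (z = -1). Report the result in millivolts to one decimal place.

-27.9 mV

E_old = (60.8/-1)·log₁₀(95.3/11.2) = -56.54 mV
E_new = (60.8/-1)·log₁₀(95.3/3.89) = -84.46 mV
ΔE = -84.46 − (-56.54) = -27.92 mV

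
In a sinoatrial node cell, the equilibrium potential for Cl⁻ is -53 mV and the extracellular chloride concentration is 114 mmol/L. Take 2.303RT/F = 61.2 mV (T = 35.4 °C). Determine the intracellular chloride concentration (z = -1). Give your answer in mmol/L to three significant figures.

Nernst: E = (61.2/-1) · log₁₀([out]/[in]), so log₁₀([out]/[in]) = -53.0 × -1 / 61.2 = 0.8660.
[out]/[in] = 10^(0.8660) = 7.345.
[in] = 114 / 7.345 = 15.52 mmol/L.

15.5 mmol/L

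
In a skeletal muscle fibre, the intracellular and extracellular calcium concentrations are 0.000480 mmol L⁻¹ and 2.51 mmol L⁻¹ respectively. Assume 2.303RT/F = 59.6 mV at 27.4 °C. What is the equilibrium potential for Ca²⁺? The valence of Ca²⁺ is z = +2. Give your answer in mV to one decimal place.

110.8 mV

E = (59.6/z) · log₁₀([Ca²⁺]_out/[Ca²⁺]_in) with z = +2.
= (59.6/2) · log₁₀(2.51/0.000480) = 29.80 · log₁₀(5229)
= 29.80 · (3.7184) = 110.81 mV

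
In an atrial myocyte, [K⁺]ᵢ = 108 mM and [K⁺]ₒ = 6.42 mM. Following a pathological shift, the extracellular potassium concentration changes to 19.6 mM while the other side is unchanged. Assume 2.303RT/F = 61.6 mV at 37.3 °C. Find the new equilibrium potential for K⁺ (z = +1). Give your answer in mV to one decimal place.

-45.7 mV

After the shift: [K⁺]_out = 19.6, [K⁺]_in = 108 mM.
E_new = (61.6/1)·log₁₀(19.6/108) = 61.60 · (-0.7412) = -45.66 mV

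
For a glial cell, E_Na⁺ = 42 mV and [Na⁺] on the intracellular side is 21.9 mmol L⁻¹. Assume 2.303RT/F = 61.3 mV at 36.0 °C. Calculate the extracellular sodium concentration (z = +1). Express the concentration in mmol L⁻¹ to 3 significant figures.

106 mmol L⁻¹

Nernst: E = (61.3/1) · log₁₀([out]/[in]), so log₁₀([out]/[in]) = 42.0 × 1 / 61.3 = 0.6852.
[out]/[in] = 10^(0.6852) = 4.843.
[out] = 4.843 × 21.9 = 106.1 mmol L⁻¹.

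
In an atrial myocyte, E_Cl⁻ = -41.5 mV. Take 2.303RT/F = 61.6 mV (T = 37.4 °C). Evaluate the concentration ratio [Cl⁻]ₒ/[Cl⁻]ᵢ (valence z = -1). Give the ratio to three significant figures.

log₁₀([out]/[in]) = E·z/(61.6) = -41.5 × -1 / 61.6 = 0.6737
[out]/[in] = 10^(0.6737) = 4.717

4.72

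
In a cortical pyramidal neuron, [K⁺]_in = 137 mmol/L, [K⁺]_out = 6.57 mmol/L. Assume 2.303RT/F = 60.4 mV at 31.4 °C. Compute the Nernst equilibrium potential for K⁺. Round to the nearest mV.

E = (60.4/z) · log₁₀([K⁺]_out/[K⁺]_in) with z = +1.
= (60.4/1) · log₁₀(6.57/137) = 60.40 · log₁₀(0.04796)
= 60.40 · (-1.3192) = -79.68 mV

-80 mV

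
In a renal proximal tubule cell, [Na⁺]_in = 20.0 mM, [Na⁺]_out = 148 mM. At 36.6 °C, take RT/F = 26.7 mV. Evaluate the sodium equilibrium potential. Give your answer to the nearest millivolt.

53 mV

E = (26.7/z) · ln([Na⁺]_out/[Na⁺]_in) with z = +1.
= (26.7/1) · ln(148/20.0) = 26.70 · ln(7.4)
= 26.70 · (2.0015) = 53.44 mV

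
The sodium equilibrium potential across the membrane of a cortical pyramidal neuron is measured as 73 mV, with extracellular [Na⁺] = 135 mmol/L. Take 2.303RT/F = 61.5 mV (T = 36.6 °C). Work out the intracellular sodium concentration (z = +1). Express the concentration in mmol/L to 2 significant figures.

Nernst: E = (61.5/1) · log₁₀([out]/[in]), so log₁₀([out]/[in]) = 73.0 × 1 / 61.5 = 1.1870.
[out]/[in] = 10^(1.1870) = 15.38.
[in] = 135 / 15.38 = 8.777 mmol/L.

8.8 mmol/L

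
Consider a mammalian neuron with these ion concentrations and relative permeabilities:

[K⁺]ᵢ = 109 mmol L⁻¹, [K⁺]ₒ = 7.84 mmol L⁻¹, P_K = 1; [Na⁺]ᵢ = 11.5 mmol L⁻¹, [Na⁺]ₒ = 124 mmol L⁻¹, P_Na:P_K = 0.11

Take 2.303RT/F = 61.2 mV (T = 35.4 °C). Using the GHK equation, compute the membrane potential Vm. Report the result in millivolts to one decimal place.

-43.5 mV

Vm = 61.2 · log₁₀[(Σ P·[cation]ₒ + Σ P·[anion]ᵢ) / (Σ P·[cation]ᵢ + Σ P·[anion]ₒ)]
Numerator = 1×7.84 + 0.11×124 = 21.48
Denominator = 1×109 + 0.11×11.5 = 110.3
Vm = 61.2 · log₁₀(0.1948) = 61.2 × (-0.7104) = -43.48 mV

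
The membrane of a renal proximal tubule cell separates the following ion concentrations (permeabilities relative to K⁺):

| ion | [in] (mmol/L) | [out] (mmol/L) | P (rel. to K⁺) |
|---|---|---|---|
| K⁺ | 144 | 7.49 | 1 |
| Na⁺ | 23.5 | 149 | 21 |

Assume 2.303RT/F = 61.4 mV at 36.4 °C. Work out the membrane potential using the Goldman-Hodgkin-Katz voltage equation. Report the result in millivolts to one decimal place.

Vm = 61.4 · log₁₀[(Σ P·[cation]ₒ + Σ P·[anion]ᵢ) / (Σ P·[cation]ᵢ + Σ P·[anion]ₒ)]
Numerator = 1×7.49 + 21×149 = 3136
Denominator = 1×144 + 21×23.5 = 637.5
Vm = 61.4 · log₁₀(4.92) = 61.4 × (0.6920) = 42.49 mV

42.5 mV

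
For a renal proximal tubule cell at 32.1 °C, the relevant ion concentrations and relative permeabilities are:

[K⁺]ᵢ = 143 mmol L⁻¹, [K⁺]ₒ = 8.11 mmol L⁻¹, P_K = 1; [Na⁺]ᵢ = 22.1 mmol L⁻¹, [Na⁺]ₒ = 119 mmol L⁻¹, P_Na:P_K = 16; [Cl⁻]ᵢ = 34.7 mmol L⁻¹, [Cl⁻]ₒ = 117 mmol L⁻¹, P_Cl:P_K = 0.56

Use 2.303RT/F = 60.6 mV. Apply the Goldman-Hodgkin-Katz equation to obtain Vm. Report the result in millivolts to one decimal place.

32.5 mV

Vm = 60.6 · log₁₀[(Σ P·[cation]ₒ + Σ P·[anion]ᵢ) / (Σ P·[cation]ᵢ + Σ P·[anion]ₒ)]
Numerator = 1×8.11 + 16×119 + 0.56×34.7 = 1932
Denominator = 1×143 + 16×22.1 + 0.56×117 = 562.1
Vm = 60.6 · log₁₀(3.4362) = 60.6 × (0.5361) = 32.49 mV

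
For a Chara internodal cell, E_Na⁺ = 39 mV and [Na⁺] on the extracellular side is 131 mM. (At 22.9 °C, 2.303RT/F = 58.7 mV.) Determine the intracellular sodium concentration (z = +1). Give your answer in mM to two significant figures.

28 mM

Nernst: E = (58.7/1) · log₁₀([out]/[in]), so log₁₀([out]/[in]) = 39.0 × 1 / 58.7 = 0.6644.
[out]/[in] = 10^(0.6644) = 4.617.
[in] = 131 / 4.617 = 28.37 mM.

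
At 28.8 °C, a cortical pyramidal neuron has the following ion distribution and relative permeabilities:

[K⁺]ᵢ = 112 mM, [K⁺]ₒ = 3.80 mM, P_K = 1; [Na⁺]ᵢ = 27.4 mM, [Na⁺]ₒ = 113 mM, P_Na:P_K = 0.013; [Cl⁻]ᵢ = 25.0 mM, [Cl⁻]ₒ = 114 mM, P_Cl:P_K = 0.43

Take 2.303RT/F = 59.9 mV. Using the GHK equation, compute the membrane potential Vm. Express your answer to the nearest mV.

Vm = 59.9 · log₁₀[(Σ P·[cation]ₒ + Σ P·[anion]ᵢ) / (Σ P·[cation]ᵢ + Σ P·[anion]ₒ)]
Numerator = 1×3.80 + 0.013×113 + 0.43×25.0 = 16.02
Denominator = 1×112 + 0.013×27.4 + 0.43×114 = 161.4
Vm = 59.9 · log₁₀(0.099265) = 59.9 × (-1.0032) = -60.09 mV

-60 mV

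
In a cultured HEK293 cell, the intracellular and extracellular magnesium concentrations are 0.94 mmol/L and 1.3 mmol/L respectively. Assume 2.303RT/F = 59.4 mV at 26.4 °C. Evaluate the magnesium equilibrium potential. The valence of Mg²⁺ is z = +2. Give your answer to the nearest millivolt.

E = (59.4/z) · log₁₀([Mg²⁺]_out/[Mg²⁺]_in) with z = +2.
= (59.4/2) · log₁₀(1.3/0.94) = 29.70 · log₁₀(1.383)
= 29.70 · (0.1408) = 4.18 mV

4 mV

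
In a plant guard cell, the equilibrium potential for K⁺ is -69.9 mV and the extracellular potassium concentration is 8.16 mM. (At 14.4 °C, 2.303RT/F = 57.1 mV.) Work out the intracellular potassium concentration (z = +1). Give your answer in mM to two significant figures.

Nernst: E = (57.1/1) · log₁₀([out]/[in]), so log₁₀([out]/[in]) = -69.9 × 1 / 57.1 = -1.2242.
[out]/[in] = 10^(-1.2242) = 0.05968.
[in] = 8.16 / 0.05968 = 136.7 mM.

140 mM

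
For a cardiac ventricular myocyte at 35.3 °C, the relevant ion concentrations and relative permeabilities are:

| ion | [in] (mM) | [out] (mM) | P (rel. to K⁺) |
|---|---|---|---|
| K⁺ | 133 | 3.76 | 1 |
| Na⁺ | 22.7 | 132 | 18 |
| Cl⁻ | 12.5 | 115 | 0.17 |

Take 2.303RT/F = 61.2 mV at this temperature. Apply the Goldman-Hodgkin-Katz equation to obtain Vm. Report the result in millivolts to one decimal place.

38.4 mV

Vm = 61.2 · log₁₀[(Σ P·[cation]ₒ + Σ P·[anion]ᵢ) / (Σ P·[cation]ᵢ + Σ P·[anion]ₒ)]
Numerator = 1×3.76 + 18×132 + 0.17×12.5 = 2382
Denominator = 1×133 + 18×22.7 + 0.17×115 = 561.1
Vm = 61.2 · log₁₀(4.2446) = 61.2 × (0.6278) = 38.42 mV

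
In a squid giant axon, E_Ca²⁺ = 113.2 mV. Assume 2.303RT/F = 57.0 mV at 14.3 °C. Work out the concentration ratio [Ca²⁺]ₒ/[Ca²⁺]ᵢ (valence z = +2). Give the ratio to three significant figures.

9370

log₁₀([out]/[in]) = E·z/(57.0) = 113.2 × 2 / 57.0 = 3.9719
[out]/[in] = 10^(3.9719) = 9374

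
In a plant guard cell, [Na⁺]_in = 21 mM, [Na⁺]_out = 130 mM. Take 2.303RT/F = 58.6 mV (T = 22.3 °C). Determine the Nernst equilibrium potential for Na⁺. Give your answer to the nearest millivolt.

E = (58.6/z) · log₁₀([Na⁺]_out/[Na⁺]_in) with z = +1.
= (58.6/1) · log₁₀(130/21) = 58.60 · log₁₀(6.19)
= 58.60 · (0.7917) = 46.40 mV

46 mV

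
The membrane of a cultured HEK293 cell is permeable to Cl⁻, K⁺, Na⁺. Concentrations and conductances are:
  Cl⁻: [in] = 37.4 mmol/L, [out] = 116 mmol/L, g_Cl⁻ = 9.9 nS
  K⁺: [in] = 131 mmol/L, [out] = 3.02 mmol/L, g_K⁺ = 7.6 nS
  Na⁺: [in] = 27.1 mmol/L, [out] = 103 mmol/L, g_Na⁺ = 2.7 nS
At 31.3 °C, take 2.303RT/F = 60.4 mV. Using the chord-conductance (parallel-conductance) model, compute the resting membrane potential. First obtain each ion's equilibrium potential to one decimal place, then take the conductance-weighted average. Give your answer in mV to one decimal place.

E_Cl⁻ = (60.4/-1)·log₁₀(116/37.4) = -29.7 mV
E_K⁺ = (60.4/1)·log₁₀(3.02/131) = -98.9 mV
E_Na⁺ = (60.4/1)·log₁₀(103/27.1) = 35.0 mV
Vm = (Σ gᵢEᵢ)/(Σ gᵢ) = (9.9·-29.7 + 7.6·-98.9 + 2.7·35.0) / (9.9 + 7.6 + 2.7)
= -951.17 / 20.2 = -47.09 mV

-47.1 mV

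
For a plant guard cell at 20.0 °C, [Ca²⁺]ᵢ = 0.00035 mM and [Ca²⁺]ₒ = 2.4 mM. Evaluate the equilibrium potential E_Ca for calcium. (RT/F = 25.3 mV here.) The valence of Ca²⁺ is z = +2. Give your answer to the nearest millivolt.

E = (25.3/z) · ln([Ca²⁺]_out/[Ca²⁺]_in) with z = +2.
= (25.3/2) · ln(2.4/0.00035) = 12.65 · ln(6857)
= 12.65 · (8.8330) = 111.74 mV

112 mV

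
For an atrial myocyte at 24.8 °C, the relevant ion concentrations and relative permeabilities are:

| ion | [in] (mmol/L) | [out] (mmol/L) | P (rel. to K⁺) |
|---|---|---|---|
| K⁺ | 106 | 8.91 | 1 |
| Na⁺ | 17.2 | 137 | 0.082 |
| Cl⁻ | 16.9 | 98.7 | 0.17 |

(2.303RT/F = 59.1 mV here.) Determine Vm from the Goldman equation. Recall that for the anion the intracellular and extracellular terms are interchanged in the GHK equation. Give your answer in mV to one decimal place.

-43.3 mV

Vm = 59.1 · log₁₀[(Σ P·[cation]ₒ + Σ P·[anion]ᵢ) / (Σ P·[cation]ᵢ + Σ P·[anion]ₒ)]
Numerator = 1×8.91 + 0.082×137 + 0.17×16.9 = 23.02
Denominator = 1×106 + 0.082×17.2 + 0.17×98.7 = 124.2
Vm = 59.1 · log₁₀(0.18534) = 59.1 × (-0.7320) = -43.26 mV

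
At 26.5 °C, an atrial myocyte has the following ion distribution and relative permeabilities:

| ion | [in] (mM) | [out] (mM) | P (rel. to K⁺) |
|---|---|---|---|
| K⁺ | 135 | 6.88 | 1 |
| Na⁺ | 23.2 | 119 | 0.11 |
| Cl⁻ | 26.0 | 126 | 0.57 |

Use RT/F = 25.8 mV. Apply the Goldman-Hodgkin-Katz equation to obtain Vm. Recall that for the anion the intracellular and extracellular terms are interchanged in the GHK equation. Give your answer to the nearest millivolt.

Vm = 25.8 · ln[(Σ P·[cation]ₒ + Σ P·[anion]ᵢ) / (Σ P·[cation]ᵢ + Σ P·[anion]ₒ)]
Numerator = 1×6.88 + 0.11×119 + 0.57×26.0 = 34.79
Denominator = 1×135 + 0.11×23.2 + 0.57×126 = 209.4
Vm = 25.8 · ln(0.16616) = 25.8 × (-1.7948) = -46.31 mV

-46 mV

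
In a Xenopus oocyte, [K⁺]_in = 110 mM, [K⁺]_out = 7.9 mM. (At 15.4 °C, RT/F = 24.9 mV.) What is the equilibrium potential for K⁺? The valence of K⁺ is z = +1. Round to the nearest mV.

E = (24.9/z) · ln([K⁺]_out/[K⁺]_in) with z = +1.
= (24.9/1) · ln(7.9/110) = 24.90 · ln(0.07182)
= 24.90 · (-2.6336) = -65.58 mV

-66 mV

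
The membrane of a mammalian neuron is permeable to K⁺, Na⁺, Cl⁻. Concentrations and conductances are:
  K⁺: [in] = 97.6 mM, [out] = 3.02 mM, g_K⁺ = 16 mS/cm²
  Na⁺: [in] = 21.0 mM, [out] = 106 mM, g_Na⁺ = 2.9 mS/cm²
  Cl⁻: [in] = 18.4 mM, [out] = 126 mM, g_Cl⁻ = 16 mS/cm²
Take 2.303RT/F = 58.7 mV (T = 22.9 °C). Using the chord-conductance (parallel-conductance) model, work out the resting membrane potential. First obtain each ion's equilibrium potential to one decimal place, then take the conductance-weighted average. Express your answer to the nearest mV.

-60 mV

E_K⁺ = (58.7/1)·log₁₀(3.02/97.6) = -88.6 mV
E_Na⁺ = (58.7/1)·log₁₀(106/21.0) = 41.3 mV
E_Cl⁻ = (58.7/-1)·log₁₀(126/18.4) = -49.0 mV
Vm = (Σ gᵢEᵢ)/(Σ gᵢ) = (16·-88.6 + 2.9·41.3 + 16·-49.0) / (16 + 2.9 + 16)
= -2081.83 / 34.9 = -59.65 mV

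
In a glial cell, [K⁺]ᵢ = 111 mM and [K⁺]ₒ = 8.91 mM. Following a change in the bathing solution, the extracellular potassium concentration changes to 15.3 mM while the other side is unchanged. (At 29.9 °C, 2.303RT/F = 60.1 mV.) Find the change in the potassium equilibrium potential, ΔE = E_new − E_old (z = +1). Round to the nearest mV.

E_old = (60.1/1)·log₁₀(8.91/111) = -65.84 mV
E_new = (60.1/1)·log₁₀(15.3/111) = -51.72 mV
ΔE = -51.72 − (-65.84) = 14.11 mV

14 mV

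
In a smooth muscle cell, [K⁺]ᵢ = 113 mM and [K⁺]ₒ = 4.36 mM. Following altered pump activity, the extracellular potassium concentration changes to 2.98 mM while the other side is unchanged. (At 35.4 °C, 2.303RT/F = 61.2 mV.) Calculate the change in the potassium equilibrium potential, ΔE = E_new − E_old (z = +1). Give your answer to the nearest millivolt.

E_old = (61.2/1)·log₁₀(4.36/113) = -86.51 mV
E_new = (61.2/1)·log₁₀(2.98/113) = -96.63 mV
ΔE = -96.63 − (-86.51) = -10.11 mV

-10 mV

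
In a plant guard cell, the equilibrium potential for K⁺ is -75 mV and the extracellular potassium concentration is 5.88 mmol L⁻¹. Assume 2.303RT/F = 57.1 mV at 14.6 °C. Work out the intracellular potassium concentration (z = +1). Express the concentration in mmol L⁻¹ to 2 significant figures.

Nernst: E = (57.1/1) · log₁₀([out]/[in]), so log₁₀([out]/[in]) = -75.0 × 1 / 57.1 = -1.3135.
[out]/[in] = 10^(-1.3135) = 0.04859.
[in] = 5.88 / 0.04859 = 121 mmol L⁻¹.

120 mmol L⁻¹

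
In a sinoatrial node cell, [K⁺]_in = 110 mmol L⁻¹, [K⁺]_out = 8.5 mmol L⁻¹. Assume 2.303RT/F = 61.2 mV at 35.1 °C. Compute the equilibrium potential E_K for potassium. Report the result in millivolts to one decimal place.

E = (61.2/z) · log₁₀([K⁺]_out/[K⁺]_in) with z = +1.
= (61.2/1) · log₁₀(8.5/110) = 61.20 · log₁₀(0.07727)
= 61.20 · (-1.1120) = -68.05 mV

-68.1 mV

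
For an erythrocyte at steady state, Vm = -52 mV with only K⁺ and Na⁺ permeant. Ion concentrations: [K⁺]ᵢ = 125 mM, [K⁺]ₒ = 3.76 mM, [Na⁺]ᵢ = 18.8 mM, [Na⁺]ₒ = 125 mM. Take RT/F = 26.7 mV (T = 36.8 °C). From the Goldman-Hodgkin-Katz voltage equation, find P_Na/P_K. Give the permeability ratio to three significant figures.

0.115

Let α = P_Na/P_K. GHK: Vm = 26.7·ln[(Kₒ + α·Naₒ)/(Kᵢ + α·Naᵢ)].
e^(Vm/26.7) = e^(-52.0/26.7) = 0.14262
So 0.14262·(Kᵢ + α·Naᵢ) = Kₒ + α·Naₒ → α = (0.14262·125.0 − 3.76) / (125.0 − 0.14262·18.8)
α = (17.83 − 3.76) / (125.0 − 2.681) = 14.07/122.3 = 0.115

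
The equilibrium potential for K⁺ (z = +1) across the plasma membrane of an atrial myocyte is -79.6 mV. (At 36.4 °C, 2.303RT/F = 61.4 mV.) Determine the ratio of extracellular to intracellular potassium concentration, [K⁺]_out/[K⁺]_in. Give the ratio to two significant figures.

0.051

log₁₀([out]/[in]) = E·z/(61.4) = -79.6 × 1 / 61.4 = -1.2964
[out]/[in] = 10^(-1.2964) = 0.05053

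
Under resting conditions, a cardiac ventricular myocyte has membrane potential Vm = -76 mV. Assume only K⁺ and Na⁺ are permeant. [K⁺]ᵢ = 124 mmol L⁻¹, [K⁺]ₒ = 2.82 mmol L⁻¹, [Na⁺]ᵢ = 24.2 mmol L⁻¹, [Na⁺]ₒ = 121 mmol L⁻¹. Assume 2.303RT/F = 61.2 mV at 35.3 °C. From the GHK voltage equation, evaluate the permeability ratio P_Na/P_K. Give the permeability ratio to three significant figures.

0.0358

Let α = P_Na/P_K. GHK: Vm = 61.2·log₁₀[(Kₒ + α·Naₒ)/(Kᵢ + α·Naᵢ)].
10^(Vm/61.2) = 10^(-76.0/61.2) = 0.057302
So 0.057302·(Kᵢ + α·Naᵢ) = Kₒ + α·Naₒ → α = (0.057302·124.0 − 2.82) / (121.0 − 0.057302·24.2)
α = (7.105 − 2.82) / (121.0 − 1.387) = 4.285/119.6 = 0.03583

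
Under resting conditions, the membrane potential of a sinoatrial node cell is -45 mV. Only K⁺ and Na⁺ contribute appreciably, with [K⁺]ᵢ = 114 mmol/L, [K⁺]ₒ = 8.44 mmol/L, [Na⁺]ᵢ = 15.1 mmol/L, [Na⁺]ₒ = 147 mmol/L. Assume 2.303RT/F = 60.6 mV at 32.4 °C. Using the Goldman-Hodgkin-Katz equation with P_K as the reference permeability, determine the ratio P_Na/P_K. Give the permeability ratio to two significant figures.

Let α = P_Na/P_K. GHK: Vm = 60.6·log₁₀[(Kₒ + α·Naₒ)/(Kᵢ + α·Naᵢ)].
10^(Vm/60.6) = 10^(-45.0/60.6) = 0.18089
So 0.18089·(Kᵢ + α·Naᵢ) = Kₒ + α·Naₒ → α = (0.18089·114.0 − 8.44) / (147.0 − 0.18089·15.1)
α = (20.62 − 8.44) / (147.0 − 2.732) = 12.18/144.3 = 0.08444

0.084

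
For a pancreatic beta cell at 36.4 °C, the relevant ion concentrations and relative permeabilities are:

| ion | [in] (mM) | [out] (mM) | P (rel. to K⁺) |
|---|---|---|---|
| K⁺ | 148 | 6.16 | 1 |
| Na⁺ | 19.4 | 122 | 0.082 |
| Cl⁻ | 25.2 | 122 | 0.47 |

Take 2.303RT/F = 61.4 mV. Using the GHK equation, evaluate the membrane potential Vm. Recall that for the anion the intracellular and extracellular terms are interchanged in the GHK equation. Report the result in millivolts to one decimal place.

-53.3 mV

Vm = 61.4 · log₁₀[(Σ P·[cation]ₒ + Σ P·[anion]ᵢ) / (Σ P·[cation]ᵢ + Σ P·[anion]ₒ)]
Numerator = 1×6.16 + 0.082×122 + 0.47×25.2 = 28.01
Denominator = 1×148 + 0.082×19.4 + 0.47×122 = 206.9
Vm = 61.4 · log₁₀(0.13535) = 61.4 × (-0.8685) = -53.33 mV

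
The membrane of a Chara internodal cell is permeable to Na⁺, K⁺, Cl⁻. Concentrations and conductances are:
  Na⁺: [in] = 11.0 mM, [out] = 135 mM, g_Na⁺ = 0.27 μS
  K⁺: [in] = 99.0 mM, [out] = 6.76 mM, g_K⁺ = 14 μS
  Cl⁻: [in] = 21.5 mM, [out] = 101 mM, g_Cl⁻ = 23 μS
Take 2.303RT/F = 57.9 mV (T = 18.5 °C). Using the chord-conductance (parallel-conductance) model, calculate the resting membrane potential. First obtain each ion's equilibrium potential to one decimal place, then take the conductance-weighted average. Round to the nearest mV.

-49 mV

E_Na⁺ = (57.9/1)·log₁₀(135/11.0) = 63.0 mV
E_K⁺ = (57.9/1)·log₁₀(6.76/99.0) = -67.5 mV
E_Cl⁻ = (57.9/-1)·log₁₀(101/21.5) = -38.9 mV
Vm = (Σ gᵢEᵢ)/(Σ gᵢ) = (0.27·63.0 + 14·-67.5 + 23·-38.9) / (0.27 + 14 + 23)
= -1822.69 / 37.27 = -48.91 mV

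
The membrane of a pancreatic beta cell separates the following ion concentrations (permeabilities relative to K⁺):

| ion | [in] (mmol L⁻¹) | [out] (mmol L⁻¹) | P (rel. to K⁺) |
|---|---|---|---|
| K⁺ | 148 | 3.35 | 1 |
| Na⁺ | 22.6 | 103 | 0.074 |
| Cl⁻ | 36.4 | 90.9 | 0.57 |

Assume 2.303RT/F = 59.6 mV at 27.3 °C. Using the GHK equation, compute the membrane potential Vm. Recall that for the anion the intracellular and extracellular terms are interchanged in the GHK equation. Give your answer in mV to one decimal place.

-47.9 mV

Vm = 59.6 · log₁₀[(Σ P·[cation]ₒ + Σ P·[anion]ᵢ) / (Σ P·[cation]ᵢ + Σ P·[anion]ₒ)]
Numerator = 1×3.35 + 0.074×103 + 0.57×36.4 = 31.72
Denominator = 1×148 + 0.074×22.6 + 0.57×90.9 = 201.5
Vm = 59.6 · log₁₀(0.15743) = 59.6 × (-0.8029) = -47.85 mV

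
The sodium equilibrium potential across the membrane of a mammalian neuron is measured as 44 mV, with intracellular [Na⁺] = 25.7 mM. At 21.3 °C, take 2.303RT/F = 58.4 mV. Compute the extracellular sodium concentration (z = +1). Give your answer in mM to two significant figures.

150 mM

Nernst: E = (58.4/1) · log₁₀([out]/[in]), so log₁₀([out]/[in]) = 44.0 × 1 / 58.4 = 0.7534.
[out]/[in] = 10^(0.7534) = 5.668.
[out] = 5.668 × 25.7 = 145.7 mM.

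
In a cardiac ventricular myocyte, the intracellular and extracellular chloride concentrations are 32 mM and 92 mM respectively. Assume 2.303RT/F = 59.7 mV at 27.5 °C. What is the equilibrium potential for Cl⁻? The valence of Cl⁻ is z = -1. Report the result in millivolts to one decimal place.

-27.4 mV

E = (59.7/z) · log₁₀([Cl⁻]_out/[Cl⁻]_in) with z = -1.
For an anion, dividing by z = -1 reverses the sign.
= (59.7/-1) · log₁₀(92/32) = -59.70 · log₁₀(2.875)
= -59.70 · (0.4586) = -27.38 mV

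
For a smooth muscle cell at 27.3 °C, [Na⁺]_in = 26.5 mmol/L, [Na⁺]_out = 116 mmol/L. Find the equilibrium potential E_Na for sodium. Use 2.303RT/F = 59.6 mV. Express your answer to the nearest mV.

38 mV

E = (59.6/z) · log₁₀([Na⁺]_out/[Na⁺]_in) with z = +1.
= (59.6/1) · log₁₀(116/26.5) = 59.60 · log₁₀(4.377)
= 59.60 · (0.6412) = 38.22 mV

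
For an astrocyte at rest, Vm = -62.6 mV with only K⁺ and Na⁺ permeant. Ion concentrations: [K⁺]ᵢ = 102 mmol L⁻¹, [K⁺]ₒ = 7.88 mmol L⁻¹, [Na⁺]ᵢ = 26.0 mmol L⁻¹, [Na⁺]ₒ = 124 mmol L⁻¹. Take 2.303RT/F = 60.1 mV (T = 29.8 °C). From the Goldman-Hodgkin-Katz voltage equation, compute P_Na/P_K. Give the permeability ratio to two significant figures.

0.011

Let α = P_Na/P_K. GHK: Vm = 60.1·log₁₀[(Kₒ + α·Naₒ)/(Kᵢ + α·Naᵢ)].
10^(Vm/60.1) = 10^(-62.6/60.1) = 0.090866
So 0.090866·(Kᵢ + α·Naᵢ) = Kₒ + α·Naₒ → α = (0.090866·102.0 − 7.88) / (124.0 − 0.090866·26.0)
α = (9.268 − 7.88) / (124.0 − 2.363) = 1.388/121.6 = 0.01141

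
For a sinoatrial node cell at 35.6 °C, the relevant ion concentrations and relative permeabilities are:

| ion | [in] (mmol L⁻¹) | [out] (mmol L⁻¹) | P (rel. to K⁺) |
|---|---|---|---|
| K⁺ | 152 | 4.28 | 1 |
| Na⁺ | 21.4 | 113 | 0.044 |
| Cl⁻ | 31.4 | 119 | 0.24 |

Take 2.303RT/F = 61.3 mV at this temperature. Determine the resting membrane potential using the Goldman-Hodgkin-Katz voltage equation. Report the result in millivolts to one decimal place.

Vm = 61.3 · log₁₀[(Σ P·[cation]ₒ + Σ P·[anion]ᵢ) / (Σ P·[cation]ᵢ + Σ P·[anion]ₒ)]
Numerator = 1×4.28 + 0.044×113 + 0.24×31.4 = 16.79
Denominator = 1×152 + 0.044×21.4 + 0.24×119 = 181.5
Vm = 61.3 · log₁₀(0.092495) = 61.3 × (-1.0339) = -63.38 mV

-63.4 mV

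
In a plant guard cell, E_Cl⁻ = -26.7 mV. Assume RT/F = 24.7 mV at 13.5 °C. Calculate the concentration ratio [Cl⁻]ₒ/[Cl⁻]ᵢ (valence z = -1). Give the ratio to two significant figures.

ln([out]/[in]) = E·z/(24.7) = -26.7 × -1 / 24.7 = 1.0810
[out]/[in] = e^(1.0810) = 2.948

2.9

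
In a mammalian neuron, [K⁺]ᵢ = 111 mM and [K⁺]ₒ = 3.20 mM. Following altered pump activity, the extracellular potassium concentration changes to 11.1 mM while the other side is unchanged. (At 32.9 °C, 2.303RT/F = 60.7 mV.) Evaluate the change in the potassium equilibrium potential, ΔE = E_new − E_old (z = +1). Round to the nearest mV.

33 mV

E_old = (60.7/1)·log₁₀(3.20/111) = -93.49 mV
E_new = (60.7/1)·log₁₀(11.1/111) = -60.70 mV
ΔE = -60.70 − (-93.49) = 32.79 mV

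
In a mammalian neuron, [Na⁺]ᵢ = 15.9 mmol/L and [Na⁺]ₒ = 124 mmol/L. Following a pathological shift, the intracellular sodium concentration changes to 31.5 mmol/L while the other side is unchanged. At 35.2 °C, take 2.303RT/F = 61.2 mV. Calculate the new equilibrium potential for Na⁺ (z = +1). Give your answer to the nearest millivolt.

After the shift: [Na⁺]_out = 124, [Na⁺]_in = 31.5 mmol/L.
E_new = (61.2/1)·log₁₀(124/31.5) = 61.20 · (0.5951) = 36.42 mV

36 mV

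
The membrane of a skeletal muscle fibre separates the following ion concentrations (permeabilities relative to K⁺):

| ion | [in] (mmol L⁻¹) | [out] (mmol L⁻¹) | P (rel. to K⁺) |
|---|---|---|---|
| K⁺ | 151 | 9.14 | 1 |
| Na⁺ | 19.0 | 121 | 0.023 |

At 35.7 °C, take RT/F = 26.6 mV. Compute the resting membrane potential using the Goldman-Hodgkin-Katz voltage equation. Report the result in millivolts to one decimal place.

Vm = 26.6 · ln[(Σ P·[cation]ₒ + Σ P·[anion]ᵢ) / (Σ P·[cation]ᵢ + Σ P·[anion]ₒ)]
Numerator = 1×9.14 + 0.023×121 = 11.92
Denominator = 1×151 + 0.023×19.0 = 151.4
Vm = 26.6 · ln(0.078732) = 26.6 × (-2.5417) = -67.61 mV

-67.6 mV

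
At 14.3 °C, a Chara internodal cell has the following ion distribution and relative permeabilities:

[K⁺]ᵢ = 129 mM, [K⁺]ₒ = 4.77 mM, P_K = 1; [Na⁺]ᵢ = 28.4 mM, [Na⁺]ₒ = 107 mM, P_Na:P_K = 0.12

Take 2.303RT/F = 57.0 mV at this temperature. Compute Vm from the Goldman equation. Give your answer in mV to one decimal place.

-49.9 mV

Vm = 57.0 · log₁₀[(Σ P·[cation]ₒ + Σ P·[anion]ᵢ) / (Σ P·[cation]ᵢ + Σ P·[anion]ₒ)]
Numerator = 1×4.77 + 0.12×107 = 17.61
Denominator = 1×129 + 0.12×28.4 = 132.4
Vm = 57.0 · log₁₀(0.133) = 57.0 × (-0.8762) = -49.94 mV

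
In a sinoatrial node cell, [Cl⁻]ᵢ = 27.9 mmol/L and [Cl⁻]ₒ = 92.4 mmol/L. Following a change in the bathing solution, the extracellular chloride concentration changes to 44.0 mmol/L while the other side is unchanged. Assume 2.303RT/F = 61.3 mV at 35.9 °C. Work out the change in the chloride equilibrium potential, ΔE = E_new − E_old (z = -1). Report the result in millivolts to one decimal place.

19.8 mV

E_old = (61.3/-1)·log₁₀(92.4/27.9) = -31.88 mV
E_new = (61.3/-1)·log₁₀(44.0/27.9) = -12.13 mV
ΔE = -12.13 − (-31.88) = 19.75 mV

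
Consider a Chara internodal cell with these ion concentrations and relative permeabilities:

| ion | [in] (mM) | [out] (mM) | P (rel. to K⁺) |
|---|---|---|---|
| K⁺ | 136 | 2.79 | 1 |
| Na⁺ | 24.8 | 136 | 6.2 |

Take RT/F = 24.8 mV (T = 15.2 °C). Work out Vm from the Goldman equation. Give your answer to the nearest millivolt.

27 mV

Vm = 24.8 · ln[(Σ P·[cation]ₒ + Σ P·[anion]ᵢ) / (Σ P·[cation]ᵢ + Σ P·[anion]ₒ)]
Numerator = 1×2.79 + 6.2×136 = 846
Denominator = 1×136 + 6.2×24.8 = 289.8
Vm = 24.8 · ln(2.9196) = 24.8 × (1.0715) = 26.57 mV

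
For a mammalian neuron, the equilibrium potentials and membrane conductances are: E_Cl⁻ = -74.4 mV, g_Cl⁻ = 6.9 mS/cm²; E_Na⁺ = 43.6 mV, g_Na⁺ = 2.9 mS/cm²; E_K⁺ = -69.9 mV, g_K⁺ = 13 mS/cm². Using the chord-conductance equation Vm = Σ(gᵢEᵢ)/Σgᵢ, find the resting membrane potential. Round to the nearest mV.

-57 mV

Σ gᵢEᵢ = 6.9·(-74.4) + 2.9·(43.6) + 13·(-69.9) = -1295.62
Σ gᵢ = 6.9 + 2.9 + 13 = 22.8
Vm = -1295.62 / 22.8 = -56.83 mV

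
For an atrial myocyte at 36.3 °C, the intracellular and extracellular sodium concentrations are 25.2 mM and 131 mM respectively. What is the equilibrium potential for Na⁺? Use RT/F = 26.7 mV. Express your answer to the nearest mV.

E = (26.7/z) · ln([Na⁺]_out/[Na⁺]_in) with z = +1.
= (26.7/1) · ln(131/25.2) = 26.70 · ln(5.198)
= 26.70 · (1.6484) = 44.01 mV

44 mV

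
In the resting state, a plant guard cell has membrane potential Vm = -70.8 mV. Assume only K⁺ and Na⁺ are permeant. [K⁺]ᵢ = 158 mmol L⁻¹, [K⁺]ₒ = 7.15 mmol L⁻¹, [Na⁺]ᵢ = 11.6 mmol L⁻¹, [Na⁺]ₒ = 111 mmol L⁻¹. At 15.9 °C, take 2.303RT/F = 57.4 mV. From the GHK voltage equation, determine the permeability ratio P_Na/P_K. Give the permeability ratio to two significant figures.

Let α = P_Na/P_K. GHK: Vm = 57.4·log₁₀[(Kₒ + α·Naₒ)/(Kᵢ + α·Naᵢ)].
10^(Vm/57.4) = 10^(-70.8/57.4) = 0.058419
So 0.058419·(Kᵢ + α·Naᵢ) = Kₒ + α·Naₒ → α = (0.058419·158.0 − 7.15) / (111.0 − 0.058419·11.6)
α = (9.23 − 7.15) / (111.0 − 0.6777) = 2.08/110.3 = 0.01885

0.019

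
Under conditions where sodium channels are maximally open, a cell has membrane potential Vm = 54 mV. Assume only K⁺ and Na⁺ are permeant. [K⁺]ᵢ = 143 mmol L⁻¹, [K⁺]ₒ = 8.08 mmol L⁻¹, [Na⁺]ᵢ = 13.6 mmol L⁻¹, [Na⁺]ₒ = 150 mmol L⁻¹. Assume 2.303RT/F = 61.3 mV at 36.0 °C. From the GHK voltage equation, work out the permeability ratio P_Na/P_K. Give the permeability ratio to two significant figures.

23

Let α = P_Na/P_K. GHK: Vm = 61.3·log₁₀[(Kₒ + α·Naₒ)/(Kᵢ + α·Naᵢ)].
10^(Vm/61.3) = 10^(54.0/61.3) = 7.6017
So 7.6017·(Kᵢ + α·Naᵢ) = Kₒ + α·Naₒ → α = (7.6017·143.0 − 8.08) / (150.0 − 7.6017·13.6)
α = (1087 − 8.08) / (150.0 − 103.4) = 1079/46.62 = 23.15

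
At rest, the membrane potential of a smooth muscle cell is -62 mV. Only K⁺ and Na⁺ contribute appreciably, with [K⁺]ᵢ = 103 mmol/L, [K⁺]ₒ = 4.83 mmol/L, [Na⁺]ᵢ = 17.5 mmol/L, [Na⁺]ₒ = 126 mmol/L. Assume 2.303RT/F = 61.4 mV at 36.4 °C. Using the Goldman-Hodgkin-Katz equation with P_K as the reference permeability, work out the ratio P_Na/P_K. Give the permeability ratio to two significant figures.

Let α = P_Na/P_K. GHK: Vm = 61.4·log₁₀[(Kₒ + α·Naₒ)/(Kᵢ + α·Naᵢ)].
10^(Vm/61.4) = 10^(-62.0/61.4) = 0.097775
So 0.097775·(Kᵢ + α·Naᵢ) = Kₒ + α·Naₒ → α = (0.097775·103.0 − 4.83) / (126.0 − 0.097775·17.5)
α = (10.07 − 4.83) / (126.0 − 1.711) = 5.241/124.3 = 0.04217

0.042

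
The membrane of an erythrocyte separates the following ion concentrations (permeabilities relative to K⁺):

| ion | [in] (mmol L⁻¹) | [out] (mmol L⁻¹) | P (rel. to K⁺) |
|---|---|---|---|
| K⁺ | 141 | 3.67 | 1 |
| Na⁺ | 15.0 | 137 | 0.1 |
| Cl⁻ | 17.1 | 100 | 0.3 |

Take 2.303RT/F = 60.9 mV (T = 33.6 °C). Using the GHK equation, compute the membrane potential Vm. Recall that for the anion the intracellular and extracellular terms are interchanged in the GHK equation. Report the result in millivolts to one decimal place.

Vm = 60.9 · log₁₀[(Σ P·[cation]ₒ + Σ P·[anion]ᵢ) / (Σ P·[cation]ᵢ + Σ P·[anion]ₒ)]
Numerator = 1×3.67 + 0.1×137 + 0.3×17.1 = 22.5
Denominator = 1×141 + 0.1×15.0 + 0.3×100 = 172.5
Vm = 60.9 · log₁₀(0.13043) = 60.9 × (-0.8846) = -53.87 mV

-53.9 mV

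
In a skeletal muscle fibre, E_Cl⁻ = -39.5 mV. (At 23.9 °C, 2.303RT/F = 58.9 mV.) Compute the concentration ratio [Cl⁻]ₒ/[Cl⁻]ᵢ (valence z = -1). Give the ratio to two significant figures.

4.7

log₁₀([out]/[in]) = E·z/(58.9) = -39.5 × -1 / 58.9 = 0.6706
[out]/[in] = 10^(0.6706) = 4.684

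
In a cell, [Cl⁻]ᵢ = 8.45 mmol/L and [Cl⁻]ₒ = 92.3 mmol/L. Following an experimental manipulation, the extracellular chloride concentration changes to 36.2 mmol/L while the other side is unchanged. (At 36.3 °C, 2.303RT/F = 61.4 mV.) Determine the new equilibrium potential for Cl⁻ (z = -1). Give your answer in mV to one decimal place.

-38.8 mV

After the shift: [Cl⁻]_out = 36.2, [Cl⁻]_in = 8.45 mmol/L.
E_new = (61.4/-1)·log₁₀(36.2/8.45) = -61.40 · (0.6319) = -38.80 mV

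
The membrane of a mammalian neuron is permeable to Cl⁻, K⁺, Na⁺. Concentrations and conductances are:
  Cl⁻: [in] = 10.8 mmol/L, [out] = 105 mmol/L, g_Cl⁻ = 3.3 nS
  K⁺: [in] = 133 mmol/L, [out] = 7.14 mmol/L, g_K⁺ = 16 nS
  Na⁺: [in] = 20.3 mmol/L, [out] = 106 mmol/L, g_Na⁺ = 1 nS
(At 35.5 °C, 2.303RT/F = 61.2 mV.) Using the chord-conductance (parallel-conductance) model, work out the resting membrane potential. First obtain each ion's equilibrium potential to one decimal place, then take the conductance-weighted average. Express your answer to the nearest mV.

E_Cl⁻ = (61.2/-1)·log₁₀(105/10.8) = -60.5 mV
E_K⁺ = (61.2/1)·log₁₀(7.14/133) = -77.7 mV
E_Na⁺ = (61.2/1)·log₁₀(106/20.3) = 43.9 mV
Vm = (Σ gᵢEᵢ)/(Σ gᵢ) = (3.3·-60.5 + 16·-77.7 + 1·43.9) / (3.3 + 16 + 1)
= -1398.95 / 20.3 = -68.91 mV

-69 mV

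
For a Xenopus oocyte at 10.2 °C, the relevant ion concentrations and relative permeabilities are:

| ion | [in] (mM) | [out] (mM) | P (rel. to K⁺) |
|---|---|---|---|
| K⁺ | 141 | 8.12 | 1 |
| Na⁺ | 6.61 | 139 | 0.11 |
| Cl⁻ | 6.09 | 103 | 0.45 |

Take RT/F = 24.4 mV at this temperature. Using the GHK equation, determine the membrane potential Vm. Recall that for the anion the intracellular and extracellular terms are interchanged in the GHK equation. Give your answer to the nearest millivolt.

Vm = 24.4 · ln[(Σ P·[cation]ₒ + Σ P·[anion]ᵢ) / (Σ P·[cation]ᵢ + Σ P·[anion]ₒ)]
Numerator = 1×8.12 + 0.11×139 + 0.45×6.09 = 26.15
Denominator = 1×141 + 0.11×6.61 + 0.45×103 = 188.1
Vm = 24.4 · ln(0.13904) = 24.4 × (-1.9730) = -48.14 mV

-48 mV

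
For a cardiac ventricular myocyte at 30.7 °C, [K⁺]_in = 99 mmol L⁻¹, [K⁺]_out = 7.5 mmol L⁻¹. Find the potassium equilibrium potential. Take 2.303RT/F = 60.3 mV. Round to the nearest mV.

E = (60.3/z) · log₁₀([K⁺]_out/[K⁺]_in) with z = +1.
= (60.3/1) · log₁₀(7.5/99) = 60.30 · log₁₀(0.07576)
= 60.30 · (-1.1206) = -67.57 mV

-68 mV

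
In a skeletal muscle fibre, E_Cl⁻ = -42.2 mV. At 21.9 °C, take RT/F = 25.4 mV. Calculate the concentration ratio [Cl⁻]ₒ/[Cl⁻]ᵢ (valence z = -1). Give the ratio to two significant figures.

5.3

ln([out]/[in]) = E·z/(25.4) = -42.2 × -1 / 25.4 = 1.6614
[out]/[in] = e^(1.6614) = 5.267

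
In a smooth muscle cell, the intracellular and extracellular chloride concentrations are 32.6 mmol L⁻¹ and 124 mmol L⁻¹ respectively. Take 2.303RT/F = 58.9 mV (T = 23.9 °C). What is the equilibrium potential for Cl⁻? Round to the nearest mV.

-34 mV

E = (58.9/z) · log₁₀([Cl⁻]_out/[Cl⁻]_in) with z = -1.
For an anion, dividing by z = -1 reverses the sign.
= (58.9/-1) · log₁₀(124/32.6) = -58.90 · log₁₀(3.804)
= -58.90 · (0.5802) = -34.17 mV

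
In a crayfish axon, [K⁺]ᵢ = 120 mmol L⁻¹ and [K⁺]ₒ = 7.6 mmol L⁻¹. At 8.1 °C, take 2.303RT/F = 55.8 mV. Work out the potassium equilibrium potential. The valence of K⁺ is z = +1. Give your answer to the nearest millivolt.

E = (55.8/z) · log₁₀([K⁺]_out/[K⁺]_in) with z = +1.
= (55.8/1) · log₁₀(7.6/120) = 55.80 · log₁₀(0.06333)
= 55.80 · (-1.1984) = -66.87 mV

-67 mV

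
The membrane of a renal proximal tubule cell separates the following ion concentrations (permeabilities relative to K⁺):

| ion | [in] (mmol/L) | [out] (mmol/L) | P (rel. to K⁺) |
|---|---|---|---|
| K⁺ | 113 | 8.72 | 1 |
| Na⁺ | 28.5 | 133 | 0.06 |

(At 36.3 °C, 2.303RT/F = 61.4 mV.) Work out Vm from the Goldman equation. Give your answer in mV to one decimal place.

-51.4 mV

Vm = 61.4 · log₁₀[(Σ P·[cation]ₒ + Σ P·[anion]ᵢ) / (Σ P·[cation]ᵢ + Σ P·[anion]ₒ)]
Numerator = 1×8.72 + 0.06×133 = 16.7
Denominator = 1×113 + 0.06×28.5 = 114.7
Vm = 61.4 · log₁₀(0.14558) = 61.4 × (-0.8369) = -51.38 mV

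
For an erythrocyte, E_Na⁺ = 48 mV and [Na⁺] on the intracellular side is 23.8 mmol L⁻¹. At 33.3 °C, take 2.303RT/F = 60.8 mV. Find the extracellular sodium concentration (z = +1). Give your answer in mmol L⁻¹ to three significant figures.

Nernst: E = (60.8/1) · log₁₀([out]/[in]), so log₁₀([out]/[in]) = 48.0 × 1 / 60.8 = 0.7895.
[out]/[in] = 10^(0.7895) = 6.158.
[out] = 6.158 × 23.8 = 146.6 mmol L⁻¹.

147 mmol L⁻¹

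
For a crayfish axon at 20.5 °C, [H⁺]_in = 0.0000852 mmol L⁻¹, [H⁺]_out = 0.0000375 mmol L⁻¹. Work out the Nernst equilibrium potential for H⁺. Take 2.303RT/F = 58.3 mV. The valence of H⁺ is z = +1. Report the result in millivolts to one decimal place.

E = (58.3/z) · log₁₀([H⁺]_out/[H⁺]_in) with z = +1.
= (58.3/1) · log₁₀(0.0000375/0.0000852) = 58.30 · log₁₀(0.4401)
= 58.30 · (-0.3564) = -20.78 mV

-20.8 mV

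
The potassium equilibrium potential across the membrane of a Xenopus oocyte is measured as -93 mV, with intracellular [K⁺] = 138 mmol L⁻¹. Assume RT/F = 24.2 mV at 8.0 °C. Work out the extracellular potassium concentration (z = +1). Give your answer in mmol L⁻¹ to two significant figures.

Nernst: E = (24.2/1) · ln([out]/[in]), so ln([out]/[in]) = -93.0 × 1 / 24.2 = -3.8430.
[out]/[in] = e^(-3.8430) = 0.02143.
[out] = 0.02143 × 138 = 2.957 mmol L⁻¹.

3.0 mmol L⁻¹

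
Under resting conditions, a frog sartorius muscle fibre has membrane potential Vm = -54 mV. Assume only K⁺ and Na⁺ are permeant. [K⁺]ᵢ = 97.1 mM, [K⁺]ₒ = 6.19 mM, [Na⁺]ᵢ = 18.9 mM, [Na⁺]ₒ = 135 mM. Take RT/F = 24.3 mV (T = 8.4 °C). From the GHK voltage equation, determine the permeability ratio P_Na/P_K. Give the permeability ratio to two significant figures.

Let α = P_Na/P_K. GHK: Vm = 24.3·ln[(Kₒ + α·Naₒ)/(Kᵢ + α·Naᵢ)].
e^(Vm/24.3) = e^(-54.0/24.3) = 0.10837
So 0.10837·(Kᵢ + α·Naᵢ) = Kₒ + α·Naₒ → α = (0.10837·97.1 − 6.19) / (135.0 − 0.10837·18.9)
α = (10.52 − 6.19) / (135.0 − 2.048) = 4.333/133 = 0.03259

0.033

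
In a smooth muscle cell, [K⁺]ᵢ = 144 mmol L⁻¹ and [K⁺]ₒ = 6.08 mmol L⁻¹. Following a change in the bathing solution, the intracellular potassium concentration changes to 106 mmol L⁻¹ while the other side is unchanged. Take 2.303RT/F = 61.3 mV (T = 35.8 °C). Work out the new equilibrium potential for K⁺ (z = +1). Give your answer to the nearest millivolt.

After the shift: [K⁺]_out = 6.08, [K⁺]_in = 106 mmol L⁻¹.
E_new = (61.3/1)·log₁₀(6.08/106) = 61.30 · (-1.2414) = -76.10 mV

-76 mV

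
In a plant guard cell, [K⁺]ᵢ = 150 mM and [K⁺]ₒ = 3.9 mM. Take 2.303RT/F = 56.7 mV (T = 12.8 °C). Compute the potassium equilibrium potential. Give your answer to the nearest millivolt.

-90 mV

E = (56.7/z) · log₁₀([K⁺]_out/[K⁺]_in) with z = +1.
= (56.7/1) · log₁₀(3.9/150) = 56.70 · log₁₀(0.026)
= 56.70 · (-1.5850) = -89.87 mV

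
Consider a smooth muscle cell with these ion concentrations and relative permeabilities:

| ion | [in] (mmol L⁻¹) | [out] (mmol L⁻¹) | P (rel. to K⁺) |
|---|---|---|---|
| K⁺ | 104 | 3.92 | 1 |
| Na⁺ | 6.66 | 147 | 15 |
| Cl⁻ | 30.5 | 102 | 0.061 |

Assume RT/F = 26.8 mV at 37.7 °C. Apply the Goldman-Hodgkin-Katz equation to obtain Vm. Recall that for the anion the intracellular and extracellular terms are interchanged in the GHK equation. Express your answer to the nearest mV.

63 mV

Vm = 26.8 · ln[(Σ P·[cation]ₒ + Σ P·[anion]ᵢ) / (Σ P·[cation]ᵢ + Σ P·[anion]ₒ)]
Numerator = 1×3.92 + 15×147 + 0.061×30.5 = 2211
Denominator = 1×104 + 15×6.66 + 0.061×102 = 210.1
Vm = 26.8 · ln(10.521) = 26.8 × (2.3534) = 63.07 mV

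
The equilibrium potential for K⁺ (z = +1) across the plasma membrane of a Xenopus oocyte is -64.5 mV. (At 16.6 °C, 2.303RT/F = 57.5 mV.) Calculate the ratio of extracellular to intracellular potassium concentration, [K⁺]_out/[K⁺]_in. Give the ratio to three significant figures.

0.0756

log₁₀([out]/[in]) = E·z/(57.5) = -64.5 × 1 / 57.5 = -1.1217
[out]/[in] = 10^(-1.1217) = 0.07555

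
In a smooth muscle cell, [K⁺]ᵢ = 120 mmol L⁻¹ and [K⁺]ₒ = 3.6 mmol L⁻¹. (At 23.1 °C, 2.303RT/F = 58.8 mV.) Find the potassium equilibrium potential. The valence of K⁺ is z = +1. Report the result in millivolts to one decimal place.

E = (58.8/z) · log₁₀([K⁺]_out/[K⁺]_in) with z = +1.
= (58.8/1) · log₁₀(3.6/120) = 58.80 · log₁₀(0.03)
= 58.80 · (-1.5229) = -89.55 mV

-89.5 mV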